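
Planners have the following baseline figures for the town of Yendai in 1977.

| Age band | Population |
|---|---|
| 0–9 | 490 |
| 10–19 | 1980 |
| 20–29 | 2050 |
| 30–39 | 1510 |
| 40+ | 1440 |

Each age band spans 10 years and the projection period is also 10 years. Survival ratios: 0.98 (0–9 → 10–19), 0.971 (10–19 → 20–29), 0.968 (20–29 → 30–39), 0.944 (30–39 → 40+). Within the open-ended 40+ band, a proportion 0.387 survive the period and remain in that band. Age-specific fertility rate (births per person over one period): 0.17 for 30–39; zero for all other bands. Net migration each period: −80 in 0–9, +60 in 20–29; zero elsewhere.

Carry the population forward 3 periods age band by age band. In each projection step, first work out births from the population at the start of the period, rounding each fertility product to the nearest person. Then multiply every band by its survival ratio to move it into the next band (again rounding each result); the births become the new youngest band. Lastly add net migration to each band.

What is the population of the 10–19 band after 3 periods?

252

[period 1]
Births: 1510 * 0.17 = 257
10–19: 490 * 0.98 = 480
20–29: 1980 * 0.971 = 1923
30–39: 2050 * 0.968 = 1984
40+: 1510 * 0.944 + 1440 * 0.387 = 1425 + 557 = 1982
Net migration: 0–9 − 80 → 177; 20–29 + 60 → 1983
Population now: 0–9=177, 10–19=480, 20–29=1983, 30–39=1984, 40+=1982
[period 2]
Births: 1984 * 0.17 = 337
10–19: 177 * 0.98 = 173
20–29: 480 * 0.971 = 466
30–39: 1983 * 0.968 = 1920
40+: 1984 * 0.944 + 1982 * 0.387 = 1873 + 767 = 2640
Net migration: 0–9 − 80 → 257; 20–29 + 60 → 526
Population now: 0–9=257, 10–19=173, 20–29=526, 30–39=1920, 40+=2640
[period 3]
Births: 1920 * 0.17 = 326
10–19: 257 * 0.98 = 252
20–29: 173 * 0.971 = 168
30–39: 526 * 0.968 = 509
40+: 1920 * 0.944 + 2640 * 0.387 = 1812 + 1022 = 2834
Net migration: 0–9 − 80 → 246; 20–29 + 60 → 228
Population now: 0–9=246, 10–19=252, 20–29=228, 30–39=509, 40+=2834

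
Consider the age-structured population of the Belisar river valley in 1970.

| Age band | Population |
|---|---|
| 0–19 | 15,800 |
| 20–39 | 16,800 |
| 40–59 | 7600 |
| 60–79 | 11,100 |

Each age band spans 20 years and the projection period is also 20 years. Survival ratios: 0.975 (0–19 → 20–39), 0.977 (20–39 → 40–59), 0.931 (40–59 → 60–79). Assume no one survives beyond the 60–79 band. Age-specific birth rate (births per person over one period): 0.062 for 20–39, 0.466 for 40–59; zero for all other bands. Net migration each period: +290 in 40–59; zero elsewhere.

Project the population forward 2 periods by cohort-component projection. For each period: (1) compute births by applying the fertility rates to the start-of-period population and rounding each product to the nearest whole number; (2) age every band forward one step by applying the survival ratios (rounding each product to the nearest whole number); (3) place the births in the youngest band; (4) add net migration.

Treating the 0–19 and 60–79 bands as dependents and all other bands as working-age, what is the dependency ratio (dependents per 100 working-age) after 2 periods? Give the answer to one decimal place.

(Groups numbered youngest = 1 to oldest = 4.)
— Period 1 —
Births: 16800 × 0.062 = 1042 ; 7600 × 0.466 = 3542 ⇒ total 4584
Group 2: 15800 × 0.975 = 15405
Group 3: 16800 × 0.977 = 16414
Group 4: 7600 × 0.931 = 7076
Net migration: Group 3 + 290 → 16704
Population now: 0–19=4584, 20–39=15405, 40–59=16704, 60–79=7076
— Period 2 —
Births: 15405 × 0.062 = 955 ; 16704 × 0.466 = 7784 ⇒ total 8739
Group 2: 4584 × 0.975 = 4469
Group 3: 15405 × 0.977 = 15051
Group 4: 16704 × 0.931 = 15551
Net migration: Group 3 + 290 → 15341
Population now: 0–19=8739, 20–39=4469, 40–59=15341, 60–79=15551
Dependents (band 0–19 + band 60–79) = 8739 + 15551 = 24290; working-age = 19810; ratio = 24290/19810 × 100 = 122.6

122.6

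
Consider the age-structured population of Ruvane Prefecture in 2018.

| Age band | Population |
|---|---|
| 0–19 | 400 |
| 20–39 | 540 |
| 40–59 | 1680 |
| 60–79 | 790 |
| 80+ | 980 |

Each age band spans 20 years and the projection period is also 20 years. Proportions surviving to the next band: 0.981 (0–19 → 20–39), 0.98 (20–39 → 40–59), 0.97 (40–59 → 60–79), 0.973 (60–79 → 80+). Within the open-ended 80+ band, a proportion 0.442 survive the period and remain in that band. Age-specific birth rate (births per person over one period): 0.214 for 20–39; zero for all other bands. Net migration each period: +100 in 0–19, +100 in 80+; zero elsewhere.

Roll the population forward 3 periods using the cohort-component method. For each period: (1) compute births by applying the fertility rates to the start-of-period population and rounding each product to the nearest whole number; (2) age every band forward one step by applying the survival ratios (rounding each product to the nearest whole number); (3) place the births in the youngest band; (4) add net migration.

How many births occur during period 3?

Numbering the groups 1..5 from youngest to oldest:
[period 1]
Births: 540 * 0.214 = 116
Group 2: 400 * 0.981 = 392
Group 3: 540 * 0.98 = 529
Group 4: 1680 * 0.97 = 1630
Group 5: 790 * 0.973 + 980 * 0.442 = 769 + 433 = 1202
Net migration: Group 1 + 100 → 216; Group 5 + 100 → 1302
Giving 216 / 392 / 529 / 1630 / 1302.
[period 2]
Births: 392 * 0.214 = 84
Group 2: 216 * 0.981 = 212
Group 3: 392 * 0.98 = 384
Group 4: 529 * 0.97 = 513
Group 5: 1630 * 0.973 + 1302 * 0.442 = 1586 + 575 = 2161
Net migration: Group 1 + 100 → 184; Group 5 + 100 → 2261
Giving 184 / 212 / 384 / 513 / 2261.
[period 3]
Births: 212 * 0.214 = 45
Group 2: 184 * 0.981 = 181
Group 3: 212 * 0.98 = 208
Group 4: 384 * 0.97 = 372
Group 5: 513 * 0.973 + 2261 * 0.442 = 499 + 999 = 1498
Net migration: Group 1 + 100 → 145; Group 5 + 100 → 1598
Giving 145 / 181 / 208 / 372 / 1598.

45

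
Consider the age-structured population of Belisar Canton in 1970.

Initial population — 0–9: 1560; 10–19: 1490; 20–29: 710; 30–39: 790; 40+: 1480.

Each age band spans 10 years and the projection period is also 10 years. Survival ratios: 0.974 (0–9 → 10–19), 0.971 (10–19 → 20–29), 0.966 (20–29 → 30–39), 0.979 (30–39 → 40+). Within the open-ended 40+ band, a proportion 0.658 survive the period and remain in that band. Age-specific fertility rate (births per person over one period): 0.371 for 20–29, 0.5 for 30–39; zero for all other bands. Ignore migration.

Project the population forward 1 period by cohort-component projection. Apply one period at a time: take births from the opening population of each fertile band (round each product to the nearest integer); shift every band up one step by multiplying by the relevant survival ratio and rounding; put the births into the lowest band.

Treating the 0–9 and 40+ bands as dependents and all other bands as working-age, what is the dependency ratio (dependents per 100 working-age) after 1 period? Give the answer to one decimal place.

After projecting period 1:
Births: 710 * 0.371 = 263  |  790 * 0.5 = 395 → total 658
10–19: 1560 * 0.974 = 1519
20–29: 1490 * 0.971 = 1447
30–39: 710 * 0.966 = 686
40+: 790 * 0.979 + 1480 * 0.658 = 773 + 974 = 1747
Population now: 0–9=658, 10–19=1519, 20–29=1447, 30–39=686, 40+=1747
Dependents (band 0–9 + band 40+) = 658 + 1747 = 2405; working-age = 3652; ratio = 2405/3652 × 100 = 65.9

65.9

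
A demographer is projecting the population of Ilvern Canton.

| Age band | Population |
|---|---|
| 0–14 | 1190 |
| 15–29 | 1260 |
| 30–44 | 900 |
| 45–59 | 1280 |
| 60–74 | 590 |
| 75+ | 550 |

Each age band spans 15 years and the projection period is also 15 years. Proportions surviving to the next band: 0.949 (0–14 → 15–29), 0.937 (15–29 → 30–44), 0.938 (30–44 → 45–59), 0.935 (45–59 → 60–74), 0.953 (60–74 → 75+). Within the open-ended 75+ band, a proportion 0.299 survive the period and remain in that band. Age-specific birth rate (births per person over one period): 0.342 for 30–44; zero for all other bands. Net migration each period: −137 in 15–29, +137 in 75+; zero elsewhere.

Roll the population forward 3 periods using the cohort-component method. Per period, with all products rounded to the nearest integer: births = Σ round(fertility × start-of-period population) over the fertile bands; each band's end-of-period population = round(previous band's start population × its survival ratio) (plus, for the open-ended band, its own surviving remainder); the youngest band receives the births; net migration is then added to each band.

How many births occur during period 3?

Period 1.
Births: 900 × 0.342 = 308
15–29: 1190 × 0.949 = 1129
30–44: 1260 × 0.937 = 1181
45–59: 900 × 0.938 = 844
60–74: 1280 × 0.935 = 1197
75+: 590 × 0.953 + 550 × 0.299 = 562 + 164 = 726
Net migration: 15–29 − 137 → 992; 75+ + 137 → 863
Population now: 0–14=308, 15–29=992, 30–44=1181, 45–59=844, 60–74=1197, 75+=863
Period 2.
Births: 1181 × 0.342 = 404
15–29: 308 × 0.949 = 292
30–44: 992 × 0.937 = 930
45–59: 1181 × 0.938 = 1108
60–74: 844 × 0.935 = 789
75+: 1197 × 0.953 + 863 × 0.299 = 1141 + 258 = 1399
Net migration: 15–29 − 137 → 155; 75+ + 137 → 1536
Population now: 0–14=404, 15–29=155, 30–44=930, 45–59=1108, 60–74=789, 75+=1536
Period 3.
Births: 930 × 0.342 = 318
15–29: 404 × 0.949 = 383
30–44: 155 × 0.937 = 145
45–59: 930 × 0.938 = 872
60–74: 1108 × 0.935 = 1036
75+: 789 × 0.953 + 1536 × 0.299 = 752 + 459 = 1211
Net migration: 15–29 − 137 → 246; 75+ + 137 → 1348
Population now: 0–14=318, 15–29=246, 30–44=145, 45–59=872, 60–74=1036, 75+=1348

318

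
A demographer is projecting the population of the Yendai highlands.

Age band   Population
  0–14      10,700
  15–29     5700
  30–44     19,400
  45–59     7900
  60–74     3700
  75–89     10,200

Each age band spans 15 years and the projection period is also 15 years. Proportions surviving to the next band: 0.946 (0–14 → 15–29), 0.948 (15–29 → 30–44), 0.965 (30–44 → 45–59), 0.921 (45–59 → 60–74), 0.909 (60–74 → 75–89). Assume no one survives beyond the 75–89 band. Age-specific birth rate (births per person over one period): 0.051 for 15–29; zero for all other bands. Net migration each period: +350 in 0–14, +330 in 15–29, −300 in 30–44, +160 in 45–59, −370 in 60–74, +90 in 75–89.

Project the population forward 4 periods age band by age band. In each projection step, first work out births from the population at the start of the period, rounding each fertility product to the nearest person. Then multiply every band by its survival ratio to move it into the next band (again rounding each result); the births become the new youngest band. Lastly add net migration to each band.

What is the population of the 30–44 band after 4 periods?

[period 1]
Births: 5700 × 0.051 = 291
15–29: 10700 × 0.946 = 10122
30–44: 5700 × 0.948 = 5404
45–59: 19400 × 0.965 = 18721
60–74: 7900 × 0.921 = 7276
75–89: 3700 × 0.909 = 3363
Net migration: 0–14 + 350 → 641; 15–29 + 330 → 10452; 30–44 − 300 → 5104; 45–59 + 160 → 18881; 60–74 − 370 → 6906; 75–89 + 90 → 3453
End of period: [641, 10452, 5104, 18881, 6906, 3453]
[period 2]
Births: 10452 × 0.051 = 533
15–29: 641 × 0.946 = 606
30–44: 10452 × 0.948 = 9908
45–59: 5104 × 0.965 = 4925
60–74: 18881 × 0.921 = 17389
75–89: 6906 × 0.909 = 6278
Net migration: 0–14 + 350 → 883; 15–29 + 330 → 936; 30–44 − 300 → 9608; 45–59 + 160 → 5085; 60–74 − 370 → 17019; 75–89 + 90 → 6368
End of period: [883, 936, 9608, 5085, 17019, 6368]
[period 3]
Births: 936 × 0.051 = 48
15–29: 883 × 0.946 = 835
30–44: 936 × 0.948 = 887
45–59: 9608 × 0.965 = 9272
60–74: 5085 × 0.921 = 4683
75–89: 17019 × 0.909 = 15470
Net migration: 0–14 + 350 → 398; 15–29 + 330 → 1165; 30–44 − 300 → 587; 45–59 + 160 → 9432; 60–74 − 370 → 4313; 75–89 + 90 → 15560
End of period: [398, 1165, 587, 9432, 4313, 15560]
[period 4]
Births: 1165 × 0.051 = 59
15–29: 398 × 0.946 = 377
30–44: 1165 × 0.948 = 1104
45–59: 587 × 0.965 = 566
60–74: 9432 × 0.921 = 8687
75–89: 4313 × 0.909 = 3921
Net migration: 0–14 + 350 → 409; 15–29 + 330 → 707; 30–44 − 300 → 804; 45–59 + 160 → 726; 60–74 − 370 → 8317; 75–89 + 90 → 4011
End of period: [409, 707, 804, 726, 8317, 4011]

804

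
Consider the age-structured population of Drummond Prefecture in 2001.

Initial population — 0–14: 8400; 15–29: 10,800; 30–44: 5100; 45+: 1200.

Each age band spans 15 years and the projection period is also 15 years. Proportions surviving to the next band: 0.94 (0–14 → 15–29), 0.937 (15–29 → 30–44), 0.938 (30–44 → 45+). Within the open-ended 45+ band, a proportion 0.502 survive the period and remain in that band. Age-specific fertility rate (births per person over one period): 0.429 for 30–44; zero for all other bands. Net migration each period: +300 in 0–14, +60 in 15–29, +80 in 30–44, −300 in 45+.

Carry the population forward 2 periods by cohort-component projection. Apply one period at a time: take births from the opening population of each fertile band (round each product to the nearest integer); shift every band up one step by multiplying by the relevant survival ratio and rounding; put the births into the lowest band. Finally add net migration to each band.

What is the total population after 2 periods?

26431

Period 1:
Births: 5100 * 0.429 = 2188
15–29: 8400 * 0.94 = 7896
30–44: 10800 * 0.937 = 10120
45+: 5100 * 0.938 + 1200 * 0.502 = 4784 + 602 = 5386
Net migration: 0–14 + 300 → 2488; 15–29 + 60 → 7956; 30–44 + 80 → 10200; 45+ − 300 → 5086
Giving 2488 / 7956 / 10200 / 5086.
Period 2:
Births: 10200 * 0.429 = 4376
15–29: 2488 * 0.94 = 2339
30–44: 7956 * 0.937 = 7455
45+: 10200 * 0.938 + 5086 * 0.502 = 9568 + 2553 = 12121
Net migration: 0–14 + 300 → 4676; 15–29 + 60 → 2399; 30–44 + 80 → 7535; 45+ − 300 → 11821
Giving 4676 / 2399 / 7535 / 11821.
Total after period 2: 4676 + 2399 + 7535 + 11821 = 26431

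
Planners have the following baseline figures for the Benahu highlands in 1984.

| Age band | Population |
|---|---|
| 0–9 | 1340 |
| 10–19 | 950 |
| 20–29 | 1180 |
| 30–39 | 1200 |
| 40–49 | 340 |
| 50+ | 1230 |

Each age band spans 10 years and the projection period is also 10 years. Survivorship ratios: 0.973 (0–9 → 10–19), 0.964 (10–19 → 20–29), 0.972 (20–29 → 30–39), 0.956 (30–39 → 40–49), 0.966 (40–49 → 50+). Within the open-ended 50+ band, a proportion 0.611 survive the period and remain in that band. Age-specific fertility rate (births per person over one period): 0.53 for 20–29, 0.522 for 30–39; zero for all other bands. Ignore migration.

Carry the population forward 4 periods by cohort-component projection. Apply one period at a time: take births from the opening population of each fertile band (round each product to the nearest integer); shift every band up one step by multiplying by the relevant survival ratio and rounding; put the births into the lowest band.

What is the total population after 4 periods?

— Period 1 —
Births: 1180 * 0.53 = 625, 1200 * 0.522 = 626 → total 1251
10–19: 1340 * 0.973 = 1304
20–29: 950 * 0.964 = 916
30–39: 1180 * 0.972 = 1147
40–49: 1200 * 0.956 = 1147
50+: 340 * 0.966 + 1230 * 0.611 = 328 + 752 = 1080
Giving 1251 / 1304 / 916 / 1147 / 1147 / 1080.
— Period 2 —
Births: 916 * 0.53 = 485, 1147 * 0.522 = 599 → total 1084
10–19: 1251 * 0.973 = 1217
20–29: 1304 * 0.964 = 1257
30–39: 916 * 0.972 = 890
40–49: 1147 * 0.956 = 1097
50+: 1147 * 0.966 + 1080 * 0.611 = 1108 + 660 = 1768
Giving 1084 / 1217 / 1257 / 890 / 1097 / 1768.
— Period 3 —
Births: 1257 * 0.53 = 666, 890 * 0.522 = 465 → total 1131
10–19: 1084 * 0.973 = 1055
20–29: 1217 * 0.964 = 1173
30–39: 1257 * 0.972 = 1222
40–49: 890 * 0.956 = 851
50+: 1097 * 0.966 + 1768 * 0.611 = 1060 + 1080 = 2140
Giving 1131 / 1055 / 1173 / 1222 / 851 / 2140.
— Period 4 —
Births: 1173 * 0.53 = 622, 1222 * 0.522 = 638 → total 1260
10–19: 1131 * 0.973 = 1100
20–29: 1055 * 0.964 = 1017
30–39: 1173 * 0.972 = 1140
40–49: 1222 * 0.956 = 1168
50+: 851 * 0.966 + 2140 * 0.611 = 822 + 1308 = 2130
Giving 1260 / 1100 / 1017 / 1140 / 1168 / 2130.
Total after period 4: 1260 + 1100 + 1017 + 1140 + 1168 + 2130 = 7815

7815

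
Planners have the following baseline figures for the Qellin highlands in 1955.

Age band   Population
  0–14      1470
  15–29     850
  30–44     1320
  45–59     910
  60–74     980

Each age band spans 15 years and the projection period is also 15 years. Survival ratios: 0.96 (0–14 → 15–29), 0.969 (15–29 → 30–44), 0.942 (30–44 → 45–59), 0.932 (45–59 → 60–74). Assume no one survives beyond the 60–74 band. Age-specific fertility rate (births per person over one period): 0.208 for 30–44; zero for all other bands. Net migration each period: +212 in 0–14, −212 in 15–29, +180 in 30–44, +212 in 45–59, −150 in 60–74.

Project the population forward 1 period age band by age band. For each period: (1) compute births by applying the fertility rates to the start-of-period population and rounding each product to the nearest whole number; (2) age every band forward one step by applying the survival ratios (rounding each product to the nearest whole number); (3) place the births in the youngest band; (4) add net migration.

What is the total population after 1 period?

Numbering the bands 1..5 from youngest to oldest:
After projecting period 1:
Births: 1320 × 0.208 = 275
Band 2: 1470 × 0.96 = 1411
Band 3: 850 × 0.969 = 824
Band 4: 1320 × 0.942 = 1243
Band 5: 910 × 0.932 = 848
Net migration: Band 1 + 212 → 487; Band 2 − 212 → 1199; Band 3 + 180 → 1004; Band 4 + 212 → 1455; Band 5 − 150 → 698
→ [487, 1199, 1004, 1455, 698]
Total after period 1: 487 + 1199 + 1004 + 1455 + 698 = 4843

4843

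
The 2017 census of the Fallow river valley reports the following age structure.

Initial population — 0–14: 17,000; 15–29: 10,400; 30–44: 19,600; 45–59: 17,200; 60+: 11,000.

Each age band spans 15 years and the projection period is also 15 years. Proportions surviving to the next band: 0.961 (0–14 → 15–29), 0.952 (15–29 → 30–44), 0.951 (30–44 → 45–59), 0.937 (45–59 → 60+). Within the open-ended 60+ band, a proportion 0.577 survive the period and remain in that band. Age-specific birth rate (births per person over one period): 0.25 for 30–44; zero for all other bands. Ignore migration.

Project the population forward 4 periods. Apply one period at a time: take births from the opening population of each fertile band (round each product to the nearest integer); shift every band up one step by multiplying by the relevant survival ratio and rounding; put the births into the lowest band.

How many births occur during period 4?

1121

Period 1:
Births: 19600 * 0.25 = 4900
15–29: 17000 * 0.961 = 16337
30–44: 10400 * 0.952 = 9901
45–59: 19600 * 0.951 = 18640
60+: 17200 * 0.937 + 11000 * 0.577 = 16116 + 6347 = 22463
Population now: 0–14=4900, 15–29=16337, 30–44=9901, 45–59=18640, 60+=22463
Period 2:
Births: 9901 * 0.25 = 2475
15–29: 4900 * 0.961 = 4709
30–44: 16337 * 0.952 = 15553
45–59: 9901 * 0.951 = 9416
60+: 18640 * 0.937 + 22463 * 0.577 = 17466 + 12961 = 30427
Population now: 0–14=2475, 15–29=4709, 30–44=15553, 45–59=9416, 60+=30427
Period 3:
Births: 15553 * 0.25 = 3888
15–29: 2475 * 0.961 = 2378
30–44: 4709 * 0.952 = 4483
45–59: 15553 * 0.951 = 14791
60+: 9416 * 0.937 + 30427 * 0.577 = 8823 + 17556 = 26379
Population now: 0–14=3888, 15–29=2378, 30–44=4483, 45–59=14791, 60+=26379
Period 4:
Births: 4483 * 0.25 = 1121
15–29: 3888 * 0.961 = 3736
30–44: 2378 * 0.952 = 2264
45–59: 4483 * 0.951 = 4263
60+: 14791 * 0.937 + 26379 * 0.577 = 13859 + 15221 = 29080
Population now: 0–14=1121, 15–29=3736, 30–44=2264, 45–59=4263, 60+=29080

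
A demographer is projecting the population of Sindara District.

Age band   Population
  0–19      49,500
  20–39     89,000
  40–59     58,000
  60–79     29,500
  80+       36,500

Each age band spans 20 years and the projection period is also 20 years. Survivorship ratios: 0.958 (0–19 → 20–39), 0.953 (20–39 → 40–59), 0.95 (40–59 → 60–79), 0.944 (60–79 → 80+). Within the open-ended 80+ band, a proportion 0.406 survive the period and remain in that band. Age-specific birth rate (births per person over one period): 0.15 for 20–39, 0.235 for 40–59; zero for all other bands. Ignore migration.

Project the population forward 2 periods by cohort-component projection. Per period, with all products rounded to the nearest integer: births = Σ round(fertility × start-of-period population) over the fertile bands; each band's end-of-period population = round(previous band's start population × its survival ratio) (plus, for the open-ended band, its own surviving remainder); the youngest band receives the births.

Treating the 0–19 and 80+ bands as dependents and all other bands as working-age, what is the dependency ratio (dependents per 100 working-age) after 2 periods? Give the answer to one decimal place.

(Groups numbered youngest = 1 to oldest = 5.)
Period 1.
Births: 89000 * 0.15 = 13350  |  58000 * 0.235 = 13630 → 26980
Group 2: 49500 * 0.958 = 47421
Group 3: 89000 * 0.953 = 84817
Group 4: 58000 * 0.95 = 55100
Group 5: 29500 * 0.944 + 36500 * 0.406 = 27848 + 14819 = 42667
End of period: [26980, 47421, 84817, 55100, 42667]
Period 2.
Births: 47421 * 0.15 = 7113  |  84817 * 0.235 = 19932 → 27045
Group 2: 26980 * 0.958 = 25847
Group 3: 47421 * 0.953 = 45192
Group 4: 84817 * 0.95 = 80576
Group 5: 55100 * 0.944 + 42667 * 0.406 = 52014 + 17323 = 69337
End of period: [27045, 25847, 45192, 80576, 69337]
Dependents (band 0–19 + band 80+) = 27045 + 69337 = 96382; working-age = 151615; ratio = 96382/151615 × 100 = 63.6

63.6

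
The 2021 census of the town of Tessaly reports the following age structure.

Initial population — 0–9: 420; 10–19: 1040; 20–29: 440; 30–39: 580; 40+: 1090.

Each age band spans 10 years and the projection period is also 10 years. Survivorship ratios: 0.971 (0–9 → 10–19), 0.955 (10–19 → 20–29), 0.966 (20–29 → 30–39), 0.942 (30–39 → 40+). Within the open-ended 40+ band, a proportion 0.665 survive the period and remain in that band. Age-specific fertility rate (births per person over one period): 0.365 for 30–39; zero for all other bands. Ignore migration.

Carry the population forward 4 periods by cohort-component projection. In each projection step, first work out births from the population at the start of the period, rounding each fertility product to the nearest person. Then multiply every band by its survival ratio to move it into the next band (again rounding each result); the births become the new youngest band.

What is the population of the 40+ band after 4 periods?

1506

Numbering the bands 1..5 from youngest to oldest:
— Period 1 —
Births: 580 × 0.365 = 212
Band 2: 420 × 0.971 = 408
Band 3: 1040 × 0.955 = 993
Band 4: 440 × 0.966 = 425
Band 5: 580 × 0.942 + 1090 × 0.665 = 546 + 725 = 1271
Giving 212 / 408 / 993 / 425 / 1271.
— Period 2 —
Births: 425 × 0.365 = 155
Band 2: 212 × 0.971 = 206
Band 3: 408 × 0.955 = 390
Band 4: 993 × 0.966 = 959
Band 5: 425 × 0.942 + 1271 × 0.665 = 400 + 845 = 1245
Giving 155 / 206 / 390 / 959 / 1245.
— Period 3 —
Births: 959 × 0.365 = 350
Band 2: 155 × 0.971 = 151
Band 3: 206 × 0.955 = 197
Band 4: 390 × 0.966 = 377
Band 5: 959 × 0.942 + 1245 × 0.665 = 903 + 828 = 1731
Giving 350 / 151 / 197 / 377 / 1731.
— Period 4 —
Births: 377 × 0.365 = 138
Band 2: 350 × 0.971 = 340
Band 3: 151 × 0.955 = 144
Band 4: 197 × 0.966 = 190
Band 5: 377 × 0.942 + 1731 × 0.665 = 355 + 1151 = 1506
Giving 138 / 340 / 144 / 190 / 1506.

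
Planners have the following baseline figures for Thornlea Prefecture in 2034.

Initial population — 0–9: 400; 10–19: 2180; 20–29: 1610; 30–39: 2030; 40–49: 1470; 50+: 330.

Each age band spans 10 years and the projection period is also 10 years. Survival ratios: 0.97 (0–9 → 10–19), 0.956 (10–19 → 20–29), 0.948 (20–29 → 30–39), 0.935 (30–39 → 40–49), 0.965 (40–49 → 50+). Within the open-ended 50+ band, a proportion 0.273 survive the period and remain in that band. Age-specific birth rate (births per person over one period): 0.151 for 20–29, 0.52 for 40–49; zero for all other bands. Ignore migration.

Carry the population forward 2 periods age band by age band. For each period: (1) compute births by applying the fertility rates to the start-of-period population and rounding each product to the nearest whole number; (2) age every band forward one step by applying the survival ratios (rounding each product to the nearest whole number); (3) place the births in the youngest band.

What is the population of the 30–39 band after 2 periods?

(Bands numbered youngest = 1 to oldest = 6.)
Period 1.
Births: 1610 × 0.151 = 243 ; 1470 × 0.52 = 764 → total 1007
Band 2: 400 × 0.97 = 388
Band 3: 2180 × 0.956 = 2084
Band 4: 1610 × 0.948 = 1526
Band 5: 2030 × 0.935 = 1898
Band 6: 1470 × 0.965 + 330 × 0.273 = 1419 + 90 = 1509
Giving 1007 / 388 / 2084 / 1526 / 1898 / 1509.
Period 2.
Births: 2084 × 0.151 = 315 ; 1898 × 0.52 = 987 → total 1302
Band 2: 1007 × 0.97 = 977
Band 3: 388 × 0.956 = 371
Band 4: 2084 × 0.948 = 1976
Band 5: 1526 × 0.935 = 1427
Band 6: 1898 × 0.965 + 1509 × 0.273 = 1832 + 412 = 2244
Giving 1302 / 977 / 371 / 1976 / 1427 / 2244.

1976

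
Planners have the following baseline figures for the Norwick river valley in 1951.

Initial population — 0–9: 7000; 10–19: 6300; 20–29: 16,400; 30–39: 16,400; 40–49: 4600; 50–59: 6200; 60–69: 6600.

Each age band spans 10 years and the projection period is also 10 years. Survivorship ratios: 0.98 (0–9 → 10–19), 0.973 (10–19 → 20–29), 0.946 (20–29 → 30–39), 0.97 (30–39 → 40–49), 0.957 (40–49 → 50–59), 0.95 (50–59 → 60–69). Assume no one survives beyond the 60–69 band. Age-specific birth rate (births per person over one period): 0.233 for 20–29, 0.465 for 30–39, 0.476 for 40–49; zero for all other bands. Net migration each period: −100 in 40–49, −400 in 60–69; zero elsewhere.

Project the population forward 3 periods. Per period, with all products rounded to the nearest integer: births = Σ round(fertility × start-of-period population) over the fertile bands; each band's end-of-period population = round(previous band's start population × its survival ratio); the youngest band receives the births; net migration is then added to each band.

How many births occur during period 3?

11368

Call the groups 1 to 7, youngest first.
— Period 1 —
Births: 16400 * 0.233 = 3821, 16400 * 0.465 = 7626, 4600 * 0.476 = 2190 ⇒ total 13637
Group 2: 7000 * 0.98 = 6860
Group 3: 6300 * 0.973 = 6130
Group 4: 16400 * 0.946 = 15514
Group 5: 16400 * 0.97 = 15908
Group 6: 4600 * 0.957 = 4402
Group 7: 6200 * 0.95 = 5890
Net migration: Group 5 − 100 → 15808; Group 7 − 400 → 5490
End of period: [13637, 6860, 6130, 15514, 15808, 4402, 5490]
— Period 2 —
Births: 6130 * 0.233 = 1428, 15514 * 0.465 = 7214, 15808 * 0.476 = 7525 ⇒ total 16167
Group 2: 13637 * 0.98 = 13364
Group 3: 6860 * 0.973 = 6675
Group 4: 6130 * 0.946 = 5799
Group 5: 15514 * 0.97 = 15049
Group 6: 15808 * 0.957 = 15128
Group 7: 4402 * 0.95 = 4182
Net migration: Group 5 − 100 → 14949; Group 7 − 400 → 3782
End of period: [16167, 13364, 6675, 5799, 14949, 15128, 3782]
— Period 3 —
Births: 6675 * 0.233 = 1555, 5799 * 0.465 = 2697, 14949 * 0.476 = 7116 ⇒ total 11368
Group 2: 16167 * 0.98 = 15844
Group 3: 13364 * 0.973 = 13003
Group 4: 6675 * 0.946 = 6315
Group 5: 5799 * 0.97 = 5625
Group 6: 14949 * 0.957 = 14306
Group 7: 15128 * 0.95 = 14372
Net migration: Group 5 − 100 → 5525; Group 7 − 400 → 13972
End of period: [11368, 15844, 13003, 6315, 5525, 14306, 13972]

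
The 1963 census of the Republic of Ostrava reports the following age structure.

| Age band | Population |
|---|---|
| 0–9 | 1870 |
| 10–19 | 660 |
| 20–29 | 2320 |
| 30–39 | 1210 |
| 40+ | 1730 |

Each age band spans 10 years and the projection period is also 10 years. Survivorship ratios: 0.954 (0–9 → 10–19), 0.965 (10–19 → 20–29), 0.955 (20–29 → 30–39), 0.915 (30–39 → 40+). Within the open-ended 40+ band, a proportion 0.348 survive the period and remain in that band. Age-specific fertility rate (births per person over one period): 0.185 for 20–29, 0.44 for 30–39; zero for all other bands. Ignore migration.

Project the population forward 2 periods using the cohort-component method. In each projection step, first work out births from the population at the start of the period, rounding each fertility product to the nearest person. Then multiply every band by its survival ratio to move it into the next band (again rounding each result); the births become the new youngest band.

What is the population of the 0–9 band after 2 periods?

Let group 1 be 0–9 through group 5 = 40+.
— Period 1 —
Births: 2320 * 0.185 = 429 ; 1210 * 0.44 = 532 → 961
Group 2: 1870 * 0.954 = 1784
Group 3: 660 * 0.965 = 637
Group 4: 2320 * 0.955 = 2216
Group 5: 1210 * 0.915 + 1730 * 0.348 = 1107 + 602 = 1709
End of period: [961, 1784, 637, 2216, 1709]
— Period 2 —
Births: 637 * 0.185 = 118 ; 2216 * 0.44 = 975 → 1093
Group 2: 961 * 0.954 = 917
Group 3: 1784 * 0.965 = 1722
Group 4: 637 * 0.955 = 608
Group 5: 2216 * 0.915 + 1709 * 0.348 = 2028 + 595 = 2623
End of period: [1093, 917, 1722, 608, 2623]

1093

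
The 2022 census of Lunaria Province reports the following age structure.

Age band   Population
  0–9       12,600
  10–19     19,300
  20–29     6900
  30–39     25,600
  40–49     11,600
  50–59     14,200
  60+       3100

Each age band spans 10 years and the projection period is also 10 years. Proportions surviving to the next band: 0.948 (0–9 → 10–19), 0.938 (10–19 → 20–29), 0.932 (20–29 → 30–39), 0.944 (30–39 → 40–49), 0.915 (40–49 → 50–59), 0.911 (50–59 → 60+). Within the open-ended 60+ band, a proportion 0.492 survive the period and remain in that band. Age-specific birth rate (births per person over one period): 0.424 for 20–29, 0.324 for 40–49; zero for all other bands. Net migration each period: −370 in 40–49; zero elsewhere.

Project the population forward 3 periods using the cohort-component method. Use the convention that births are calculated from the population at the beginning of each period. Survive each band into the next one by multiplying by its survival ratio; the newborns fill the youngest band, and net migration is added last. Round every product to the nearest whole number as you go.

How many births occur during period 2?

15386

Period 1:
Births: 6900 * 0.424 = 2926  |  11600 * 0.324 = 3758 — total 6684
10–19: 12600 * 0.948 = 11945
20–29: 19300 * 0.938 = 18103
30–39: 6900 * 0.932 = 6431
40–49: 25600 * 0.944 = 24166
50–59: 11600 * 0.915 = 10614
60+: 14200 * 0.911 + 3100 * 0.492 = 12936 + 1525 = 14461
Net migration: 40–49 − 370 → 23796
Population now: 0–9=6684, 10–19=11945, 20–29=18103, 30–39=6431, 40–49=23796, 50–59=10614, 60+=14461
Period 2:
Births: 18103 * 0.424 = 7676  |  23796 * 0.324 = 7710 — total 15386
10–19: 6684 * 0.948 = 6336
20–29: 11945 * 0.938 = 11204
30–39: 18103 * 0.932 = 16872
40–49: 6431 * 0.944 = 6071
50–59: 23796 * 0.915 = 21773
60+: 10614 * 0.911 + 14461 * 0.492 = 9669 + 7115 = 16784
Net migration: 40–49 − 370 → 5701
Population now: 0–9=15386, 10–19=6336, 20–29=11204, 30–39=16872, 40–49=5701, 50–59=21773, 60+=16784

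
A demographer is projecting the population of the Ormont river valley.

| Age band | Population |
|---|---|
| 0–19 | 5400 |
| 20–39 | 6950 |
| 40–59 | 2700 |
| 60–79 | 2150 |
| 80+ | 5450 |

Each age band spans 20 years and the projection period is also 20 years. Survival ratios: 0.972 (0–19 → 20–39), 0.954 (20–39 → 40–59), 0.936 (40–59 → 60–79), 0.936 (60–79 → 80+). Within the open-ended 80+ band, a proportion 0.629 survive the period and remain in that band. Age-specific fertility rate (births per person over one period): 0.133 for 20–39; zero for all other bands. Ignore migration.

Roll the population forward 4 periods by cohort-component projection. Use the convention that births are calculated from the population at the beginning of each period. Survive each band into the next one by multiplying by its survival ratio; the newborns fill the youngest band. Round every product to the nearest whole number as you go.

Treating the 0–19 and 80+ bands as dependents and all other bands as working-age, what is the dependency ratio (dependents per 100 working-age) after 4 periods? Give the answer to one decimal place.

665.8

After projecting period 1:
Births: 6950 * 0.133 = 924
20–39: 5400 * 0.972 = 5249
40–59: 6950 * 0.954 = 6630
60–79: 2700 * 0.936 = 2527
80+: 2150 * 0.936 + 5450 * 0.629 = 2012 + 3428 = 5440
→ [924, 5249, 6630, 2527, 5440]
After projecting period 2:
Births: 5249 * 0.133 = 698
20–39: 924 * 0.972 = 898
40–59: 5249 * 0.954 = 5008
60–79: 6630 * 0.936 = 6206
80+: 2527 * 0.936 + 5440 * 0.629 = 2365 + 3422 = 5787
→ [698, 898, 5008, 6206, 5787]
After projecting period 3:
Births: 898 * 0.133 = 119
20–39: 698 * 0.972 = 678
40–59: 898 * 0.954 = 857
60–79: 5008 * 0.936 = 4687
80+: 6206 * 0.936 + 5787 * 0.629 = 5809 + 3640 = 9449
→ [119, 678, 857, 4687, 9449]
After projecting period 4:
Births: 678 * 0.133 = 90
20–39: 119 * 0.972 = 116
40–59: 678 * 0.954 = 647
60–79: 857 * 0.936 = 802
80+: 4687 * 0.936 + 9449 * 0.629 = 4387 + 5943 = 10330
→ [90, 116, 647, 802, 10330]
Dependents (band 0–19 + band 80+) = 90 + 10330 = 10420; working-age = 1565; ratio = 10420/1565 × 100 = 665.8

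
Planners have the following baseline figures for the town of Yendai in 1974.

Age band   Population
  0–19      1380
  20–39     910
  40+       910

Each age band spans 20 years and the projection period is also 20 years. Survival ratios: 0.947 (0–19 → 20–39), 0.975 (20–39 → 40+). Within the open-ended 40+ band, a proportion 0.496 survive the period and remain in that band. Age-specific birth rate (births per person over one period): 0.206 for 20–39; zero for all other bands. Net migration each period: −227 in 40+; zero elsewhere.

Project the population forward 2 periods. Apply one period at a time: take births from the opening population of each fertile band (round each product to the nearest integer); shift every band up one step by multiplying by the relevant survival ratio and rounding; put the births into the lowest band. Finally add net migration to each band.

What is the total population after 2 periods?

Period 1:
Births: 910 * 0.206 = 187
20–39: 1380 * 0.947 = 1307
40+: 910 * 0.975 + 910 * 0.496 = 887 + 451 = 1338
Net migration: 40+ − 227 → 1111
Population now: 0–19=187, 20–39=1307, 40+=1111
Period 2:
Births: 1307 * 0.206 = 269
20–39: 187 * 0.947 = 177
40+: 1307 * 0.975 + 1111 * 0.496 = 1274 + 551 = 1825
Net migration: 40+ − 227 → 1598
Population now: 0–19=269, 20–39=177, 40+=1598
Total after period 2: 269 + 177 + 1598 = 2044

2044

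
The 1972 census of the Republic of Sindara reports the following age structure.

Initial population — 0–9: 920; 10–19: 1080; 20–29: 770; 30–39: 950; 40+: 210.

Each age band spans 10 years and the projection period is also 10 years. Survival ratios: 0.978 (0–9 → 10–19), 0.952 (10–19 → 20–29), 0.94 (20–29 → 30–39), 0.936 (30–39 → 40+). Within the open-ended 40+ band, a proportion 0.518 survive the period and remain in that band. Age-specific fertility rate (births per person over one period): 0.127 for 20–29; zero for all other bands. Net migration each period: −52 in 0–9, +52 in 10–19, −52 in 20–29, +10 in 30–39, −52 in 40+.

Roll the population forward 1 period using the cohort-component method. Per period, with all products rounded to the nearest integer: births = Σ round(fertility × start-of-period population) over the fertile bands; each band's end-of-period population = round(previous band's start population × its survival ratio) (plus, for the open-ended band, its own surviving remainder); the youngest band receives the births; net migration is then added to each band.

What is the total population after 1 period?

Numbering the bands 1..5 from youngest to oldest:
[period 1]
Births: 770 × 0.127 = 98
Band 2: 920 × 0.978 = 900
Band 3: 1080 × 0.952 = 1028
Band 4: 770 × 0.94 = 724
Band 5: 950 × 0.936 + 210 × 0.518 = 889 + 109 = 998
Net migration: Band 1 − 52 → 46; Band 2 + 52 → 952; Band 3 − 52 → 976; Band 4 + 10 → 734; Band 5 − 52 → 946
→ [46, 952, 976, 734, 946]
Total after period 1: 46 + 952 + 976 + 734 + 946 = 3654

3654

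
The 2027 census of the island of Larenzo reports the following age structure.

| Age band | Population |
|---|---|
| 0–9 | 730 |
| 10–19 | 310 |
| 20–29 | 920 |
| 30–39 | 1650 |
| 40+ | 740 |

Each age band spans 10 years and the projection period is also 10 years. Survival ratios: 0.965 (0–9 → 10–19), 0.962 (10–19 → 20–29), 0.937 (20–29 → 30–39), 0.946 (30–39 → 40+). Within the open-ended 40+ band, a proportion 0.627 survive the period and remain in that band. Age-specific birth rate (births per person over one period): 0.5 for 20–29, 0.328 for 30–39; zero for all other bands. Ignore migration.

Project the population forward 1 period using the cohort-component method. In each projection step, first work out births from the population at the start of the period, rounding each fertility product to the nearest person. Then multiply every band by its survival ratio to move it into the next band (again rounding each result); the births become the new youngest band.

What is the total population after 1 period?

4890

Call the bands 1 to 5, youngest first.
Period 1:
Births: 920 × 0.5 = 460, 1650 × 0.328 = 541 ⇒ total 1001
Band 2: 730 × 0.965 = 704
Band 3: 310 × 0.962 = 298
Band 4: 920 × 0.937 = 862
Band 5: 1650 × 0.946 + 740 × 0.627 = 1561 + 464 = 2025
Giving 1001 / 704 / 298 / 862 / 2025.
Total after period 1: 1001 + 704 + 298 + 862 + 2025 = 4890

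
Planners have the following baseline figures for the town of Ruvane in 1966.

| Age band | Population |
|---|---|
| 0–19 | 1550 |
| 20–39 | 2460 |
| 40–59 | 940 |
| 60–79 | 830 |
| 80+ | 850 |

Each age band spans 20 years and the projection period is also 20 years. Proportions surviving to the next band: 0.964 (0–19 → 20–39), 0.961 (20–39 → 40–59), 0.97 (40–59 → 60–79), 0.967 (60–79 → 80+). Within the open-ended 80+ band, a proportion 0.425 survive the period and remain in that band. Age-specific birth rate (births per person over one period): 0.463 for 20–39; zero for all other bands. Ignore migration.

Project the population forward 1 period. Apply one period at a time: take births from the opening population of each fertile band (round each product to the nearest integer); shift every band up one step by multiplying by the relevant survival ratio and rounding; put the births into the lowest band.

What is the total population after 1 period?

— Period 1 —
Births: 2460 × 0.463 = 1139
20–39: 1550 × 0.964 = 1494
40–59: 2460 × 0.961 = 2364
60–79: 940 × 0.97 = 912
80+: 830 × 0.967 + 850 × 0.425 = 803 + 361 = 1164
Giving 1139 / 1494 / 2364 / 912 / 1164.
Total after period 1: 1139 + 1494 + 2364 + 912 + 1164 = 7073

7073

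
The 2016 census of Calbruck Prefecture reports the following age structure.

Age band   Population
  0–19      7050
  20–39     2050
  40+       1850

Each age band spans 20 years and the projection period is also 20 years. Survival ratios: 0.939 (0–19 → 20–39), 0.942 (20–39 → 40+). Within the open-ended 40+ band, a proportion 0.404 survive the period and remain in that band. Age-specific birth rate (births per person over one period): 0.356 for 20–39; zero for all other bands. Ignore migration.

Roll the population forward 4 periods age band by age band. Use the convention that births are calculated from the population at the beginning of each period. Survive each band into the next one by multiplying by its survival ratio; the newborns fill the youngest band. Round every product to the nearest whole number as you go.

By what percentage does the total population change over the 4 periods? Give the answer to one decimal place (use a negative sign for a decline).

-58.4

— Period 1 —
Births: 2050 * 0.356 = 730
20–39: 7050 * 0.939 = 6620
40+: 2050 * 0.942 + 1850 * 0.404 = 1931 + 747 = 2678
→ [730, 6620, 2678]
— Period 2 —
Births: 6620 * 0.356 = 2357
20–39: 730 * 0.939 = 685
40+: 6620 * 0.942 + 2678 * 0.404 = 6236 + 1082 = 7318
→ [2357, 685, 7318]
— Period 3 —
Births: 685 * 0.356 = 244
20–39: 2357 * 0.939 = 2213
40+: 685 * 0.942 + 7318 * 0.404 = 645 + 2956 = 3601
→ [244, 2213, 3601]
— Period 4 —
Births: 2213 * 0.356 = 788
20–39: 244 * 0.939 = 229
40+: 2213 * 0.942 + 3601 * 0.404 = 2085 + 1455 = 3540
→ [788, 229, 3540]
Total: 10950 → 4557; change = -6393; percentage change = -58.4%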